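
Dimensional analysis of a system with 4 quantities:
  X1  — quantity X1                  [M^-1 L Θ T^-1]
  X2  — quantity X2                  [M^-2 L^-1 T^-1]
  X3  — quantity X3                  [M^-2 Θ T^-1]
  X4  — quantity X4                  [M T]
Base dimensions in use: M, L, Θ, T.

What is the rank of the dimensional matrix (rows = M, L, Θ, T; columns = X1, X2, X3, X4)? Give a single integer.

Exponent matrix [M,L,Θ,T] × [X1,X2,X3,X4]:
  M: [-1 -2 -2  1]
  L: [ 1 -1  0  0]
  Θ: [ 1  0  1  0]
  T: [-1 -1 -1  1]
Row reduction gives pivot columns X1,X2,X3; rank = 3

3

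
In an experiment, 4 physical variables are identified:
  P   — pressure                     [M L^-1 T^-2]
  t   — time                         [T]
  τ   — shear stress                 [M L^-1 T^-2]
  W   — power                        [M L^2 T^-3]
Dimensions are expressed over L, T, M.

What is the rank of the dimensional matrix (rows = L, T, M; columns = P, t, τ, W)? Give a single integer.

3

Exponent matrix [L,T,M] × [P,t,τ,W]:
  L: [-1  0 -1  2]
  T: [-2  1 -2 -3]
  M: [ 1  0  1  1]
Echelon form has 3 nonzero rows (pivots: P,t,W)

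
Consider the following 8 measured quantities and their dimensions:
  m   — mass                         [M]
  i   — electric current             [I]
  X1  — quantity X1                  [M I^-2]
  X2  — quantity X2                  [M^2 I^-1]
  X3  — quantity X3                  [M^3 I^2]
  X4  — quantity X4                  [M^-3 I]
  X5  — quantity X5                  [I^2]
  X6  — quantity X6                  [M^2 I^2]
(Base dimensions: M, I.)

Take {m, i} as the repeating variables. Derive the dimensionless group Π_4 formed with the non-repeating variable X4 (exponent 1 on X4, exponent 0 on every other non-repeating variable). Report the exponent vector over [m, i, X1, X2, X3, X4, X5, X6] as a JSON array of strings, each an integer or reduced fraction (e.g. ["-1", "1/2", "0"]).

Exponent matrix [M,I] × [m,i,X1,X2,X3,X4,X5,X6]:
  M: [ 1  0  1  2  3 -3  0  2]
  I: [ 0  1 -2 -1  2  1  2  2]
Row reduction gives pivot columns m,i; rank = 2
Repeat: m,i; free: X1,X2,X3,X4,X5,X6
RREF:
  r0: [   1    0    1    2    3   -3    0    2]
  r1: [   0    1   -2   -1    2    1    2    2]
Fix exponent of X4 at 1, X1 at 0, X2 at 0, X3 at 0, X5 at 0, X6 at 0; solve each RREF row for its pivot's exponent:
  r0: exp(m) + (-3)·1 = 0 ⇒ exp(m) = 3
  r1: exp(i) + (1)·1 = 0 ⇒ exp(i) = -1
Π_4 = m^3 · i^-1 · X4

["3", "-1", "0", "0", "0", "1", "0", "0"]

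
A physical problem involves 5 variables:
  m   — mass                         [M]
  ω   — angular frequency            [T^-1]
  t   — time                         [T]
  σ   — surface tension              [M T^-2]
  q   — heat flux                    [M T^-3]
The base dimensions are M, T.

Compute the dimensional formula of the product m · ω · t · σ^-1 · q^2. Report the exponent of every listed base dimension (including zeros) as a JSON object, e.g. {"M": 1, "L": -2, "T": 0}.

Write exponents as rows M,T / cols m,ω,t,σ,q:
  M: [ 1  0  0  1  1]
  T: [ 0 -1  1 -2 -3]
  [M]: (1)·1+(1)·0+(1)·0+(-1)·1+(2)·1 = 2
  [T]: (1)·0+(1)·-1+(1)·1+(-1)·-2+(2)·-3 = -4
⇒ M^2 T^-4

{"M": 2, "T": -4}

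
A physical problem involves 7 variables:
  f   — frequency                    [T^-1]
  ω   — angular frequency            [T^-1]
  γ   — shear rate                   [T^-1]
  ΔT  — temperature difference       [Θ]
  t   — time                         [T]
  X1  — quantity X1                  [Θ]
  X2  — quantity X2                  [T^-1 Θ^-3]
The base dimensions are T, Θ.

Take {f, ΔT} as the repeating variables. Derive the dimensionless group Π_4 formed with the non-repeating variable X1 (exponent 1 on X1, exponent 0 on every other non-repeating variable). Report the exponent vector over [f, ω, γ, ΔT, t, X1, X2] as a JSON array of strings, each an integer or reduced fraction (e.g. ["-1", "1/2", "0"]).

Exponent matrix [T,Θ] × [f,ω,γ,ΔT,t,X1,X2]:
  T: [-1 -1 -1  0  1  0 -1]
  Θ: [ 0  0  0  1  0  1 -3]
Row reduction gives pivot columns f,ΔT; rank = 2
Repeat: f,ΔT; free: ω,γ,t,X1,X2
RREF:
  r0: [   1    1    1    0   -1    0    1]
  r1: [   0    0    0    1    0    1   -3]
Fix exponent of X1 at 1, ω at 0, γ at 0, t at 0, X2 at 0; solve each RREF row for its pivot's exponent:
  r0: exp(f) + (0)·1 = 0 ⇒ exp(f) = 0
  r1: exp(ΔT) + (1)·1 = 0 ⇒ exp(ΔT) = -1
Π_4 = ΔT^-1 · X1

["0", "0", "0", "-1", "0", "1", "0"]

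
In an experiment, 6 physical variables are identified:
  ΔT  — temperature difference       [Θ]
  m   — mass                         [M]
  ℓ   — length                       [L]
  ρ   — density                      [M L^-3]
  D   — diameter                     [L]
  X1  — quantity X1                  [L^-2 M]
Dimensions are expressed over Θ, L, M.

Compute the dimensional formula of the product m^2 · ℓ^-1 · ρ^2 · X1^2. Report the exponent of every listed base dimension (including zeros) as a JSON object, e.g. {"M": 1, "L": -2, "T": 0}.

Exponent matrix [Θ,L,M] × [ΔT,m,ℓ,ρ,D,X1]:
  Θ: [ 1  0  0  0  0  0]
  L: [ 0  0  1 -3  1 -2]
  M: [ 0  1  0  1  0  1]
  [Θ]: (2)·0+(-1)·0+(2)·0+(2)·0 = 0
  [L]: (2)·0+(-1)·1+(2)·-3+(2)·-2 = -11
  [M]: (2)·1+(-1)·0+(2)·1+(2)·1 = 6
⇒ L^-11 M^6

{"Θ": 0, "L": -11, "M": 6}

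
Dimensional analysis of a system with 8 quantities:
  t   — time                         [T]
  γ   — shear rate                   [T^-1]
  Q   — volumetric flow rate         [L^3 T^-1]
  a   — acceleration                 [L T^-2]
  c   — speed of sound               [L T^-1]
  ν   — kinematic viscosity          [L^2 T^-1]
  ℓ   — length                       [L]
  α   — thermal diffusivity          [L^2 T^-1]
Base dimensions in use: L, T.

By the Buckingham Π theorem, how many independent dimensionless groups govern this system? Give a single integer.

Exponent matrix [L,T] × [t,γ,Q,a,c,ν,ℓ,α]:
  L: [ 0  0  3  1  1  2  1  2]
  T: [ 1 -1 -1 -2 -1 -1  0 -1]
Echelon form has 2 nonzero rows (pivots: t,Q)
8 vars − rank 2 = 6 Π groups

6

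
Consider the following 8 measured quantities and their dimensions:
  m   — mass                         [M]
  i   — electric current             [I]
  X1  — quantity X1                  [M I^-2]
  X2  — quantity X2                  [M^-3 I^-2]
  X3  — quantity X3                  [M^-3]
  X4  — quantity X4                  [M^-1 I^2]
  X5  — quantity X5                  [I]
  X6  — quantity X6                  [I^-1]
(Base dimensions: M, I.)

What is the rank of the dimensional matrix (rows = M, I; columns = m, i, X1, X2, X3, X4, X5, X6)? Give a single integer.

2

Write exponents as rows M,I / cols m,i,X1,X2,X3,X4,X5,X6:
  M: [ 1  0  1 -3 -3 -1  0  0]
  I: [ 0  1 -2 -2  0  2  1 -1]
RREF → pivots at {m,i} ⇒ r = 2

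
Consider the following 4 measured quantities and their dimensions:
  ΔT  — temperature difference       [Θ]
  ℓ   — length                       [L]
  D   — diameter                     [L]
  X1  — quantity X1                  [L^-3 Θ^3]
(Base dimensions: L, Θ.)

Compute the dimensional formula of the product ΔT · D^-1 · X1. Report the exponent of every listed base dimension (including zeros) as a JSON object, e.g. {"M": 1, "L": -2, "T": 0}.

{"L": -4, "Θ": 4}

Dimensional matrix (L×Θ by ΔT×ℓ×D×X1):
  L: [ 0  1  1 -3]
  Θ: [ 1  0  0  3]
  [L]: (1)·0+(-1)·1+(1)·-3 = -4
  [Θ]: (1)·1+(-1)·0+(1)·3 = 4
⇒ L^-4 Θ^4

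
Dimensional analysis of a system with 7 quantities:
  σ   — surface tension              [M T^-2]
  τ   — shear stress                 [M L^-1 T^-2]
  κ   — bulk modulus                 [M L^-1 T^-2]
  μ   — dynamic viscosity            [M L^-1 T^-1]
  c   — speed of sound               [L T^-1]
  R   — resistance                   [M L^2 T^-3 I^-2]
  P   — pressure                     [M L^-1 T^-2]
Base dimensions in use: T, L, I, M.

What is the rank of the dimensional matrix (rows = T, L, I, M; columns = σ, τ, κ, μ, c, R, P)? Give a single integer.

4

Exponent matrix [T,L,I,M] × [σ,τ,κ,μ,c,R,P]:
  T: [-2 -2 -2 -1 -1 -3 -2]
  L: [ 0 -1 -1 -1  1  2 -1]
  I: [ 0  0  0  0  0 -2  0]
  M: [ 1  1  1  1  0  1  1]
Row reduction gives pivot columns σ,τ,μ,R; rank = 4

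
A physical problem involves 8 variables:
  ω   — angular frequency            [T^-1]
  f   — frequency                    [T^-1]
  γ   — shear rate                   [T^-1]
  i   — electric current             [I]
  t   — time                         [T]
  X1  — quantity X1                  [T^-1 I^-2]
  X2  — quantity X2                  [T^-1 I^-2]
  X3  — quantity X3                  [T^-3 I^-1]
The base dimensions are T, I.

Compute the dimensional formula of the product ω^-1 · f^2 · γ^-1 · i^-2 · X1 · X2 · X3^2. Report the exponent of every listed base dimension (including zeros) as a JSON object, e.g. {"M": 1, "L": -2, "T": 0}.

Write exponents as rows T,I / cols ω,f,γ,i,t,X1,X2,X3:
  T: [-1 -1 -1  0  1 -1 -1 -3]
  I: [ 0  0  0  1  0 -2 -2 -1]
  [T]: (-1)·-1+(2)·-1+(-1)·-1+(-2)·0+(1)·-1+(1)·-1+(2)·-3 = -8
  [I]: (-1)·0+(2)·0+(-1)·0+(-2)·1+(1)·-2+(1)·-2+(2)·-1 = -8
⇒ T^-8 I^-8

{"T": -8, "I": -8}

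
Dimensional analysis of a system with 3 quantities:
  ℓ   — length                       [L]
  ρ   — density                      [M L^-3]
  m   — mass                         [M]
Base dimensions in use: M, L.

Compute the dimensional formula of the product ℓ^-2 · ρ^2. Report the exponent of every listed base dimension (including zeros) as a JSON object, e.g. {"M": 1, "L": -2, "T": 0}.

{"M": 2, "L": -8}

Exponent matrix [M,L] × [ℓ,ρ,m]:
  M: [ 0  1  1]
  L: [ 1 -3  0]
  [M]: (-2)·0+(2)·1 = 2
  [L]: (-2)·1+(2)·-3 = -8
⇒ M^2 L^-8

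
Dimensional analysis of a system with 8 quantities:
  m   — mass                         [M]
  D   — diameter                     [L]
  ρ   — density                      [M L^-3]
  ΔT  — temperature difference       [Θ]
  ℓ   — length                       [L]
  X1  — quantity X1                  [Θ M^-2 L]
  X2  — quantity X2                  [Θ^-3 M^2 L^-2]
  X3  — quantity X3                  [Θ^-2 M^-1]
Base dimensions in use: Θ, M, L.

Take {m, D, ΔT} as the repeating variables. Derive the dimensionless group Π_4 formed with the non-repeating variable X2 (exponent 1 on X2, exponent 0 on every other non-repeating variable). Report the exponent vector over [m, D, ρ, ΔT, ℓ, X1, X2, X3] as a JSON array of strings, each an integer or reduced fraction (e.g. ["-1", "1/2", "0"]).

["-2", "2", "0", "3", "0", "0", "1", "0"]

Write exponents as rows Θ,M,L / cols m,D,ρ,ΔT,ℓ,X1,X2,X3:
  Θ: [ 0  0  0  1  0  1 -3 -2]
  M: [ 1  0  1  0  0 -2  2 -1]
  L: [ 0  1 -3  0  1  1 -2  0]
Echelon form has 3 nonzero rows (pivots: m,D,ΔT)
Pivot set = {m,D,ΔT}, free = {ρ,ℓ,X1,X2,X3}
RREF:
  r0: [   1    0    1    0    0   -2    2   -1]
  r1: [   0    1   -3    0    1    1   -2    0]
  r2: [   0    0    0    1    0    1   -3   -2]
Fix exponent of X2 at 1, ρ at 0, ℓ at 0, X1 at 0, X3 at 0; solve each RREF row for its pivot's exponent:
  r0: exp(m) + (2)·1 = 0 ⇒ exp(m) = -2
  r1: exp(D) + (-2)·1 = 0 ⇒ exp(D) = 2
  r2: exp(ΔT) + (-3)·1 = 0 ⇒ exp(ΔT) = 3
Π_4 = m^-2 · D^2 · ΔT^3 · X2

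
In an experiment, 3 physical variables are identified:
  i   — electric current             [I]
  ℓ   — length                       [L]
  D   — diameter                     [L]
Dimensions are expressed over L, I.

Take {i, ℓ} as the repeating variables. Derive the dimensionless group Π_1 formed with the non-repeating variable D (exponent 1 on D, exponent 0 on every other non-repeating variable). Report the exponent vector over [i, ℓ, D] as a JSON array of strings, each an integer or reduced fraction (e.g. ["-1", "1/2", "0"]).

Exponent matrix [L,I] × [i,ℓ,D]:
  L: [ 0  1  1]
  I: [ 1  0  0]
Row reduction gives pivot columns i,ℓ; rank = 2
Repeat: i,ℓ; free: D
RREF:
  r0: [   1    0    0]
  r1: [   0    1    1]
Fix exponent of D at 1; solve each RREF row for its pivot's exponent:
  r0: exp(i) + (0)·1 = 0 ⇒ exp(i) = 0
  r1: exp(ℓ) + (1)·1 = 0 ⇒ exp(ℓ) = -1
Π_1 = ℓ^-1 · D

["0", "-1", "1"]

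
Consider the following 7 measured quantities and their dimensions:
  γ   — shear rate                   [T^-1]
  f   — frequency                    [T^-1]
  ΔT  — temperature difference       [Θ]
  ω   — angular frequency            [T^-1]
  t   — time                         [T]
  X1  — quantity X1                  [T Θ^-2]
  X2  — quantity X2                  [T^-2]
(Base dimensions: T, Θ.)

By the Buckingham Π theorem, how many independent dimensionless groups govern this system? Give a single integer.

5

Exponent matrix [T,Θ] × [γ,f,ΔT,ω,t,X1,X2]:
  T: [-1 -1  0 -1  1  1 -2]
  Θ: [ 0  0  1  0  0 -2  0]
Row reduction gives pivot columns γ,ΔT; rank = 2
n=7, r=2 ⇒ 5 dimensionless groups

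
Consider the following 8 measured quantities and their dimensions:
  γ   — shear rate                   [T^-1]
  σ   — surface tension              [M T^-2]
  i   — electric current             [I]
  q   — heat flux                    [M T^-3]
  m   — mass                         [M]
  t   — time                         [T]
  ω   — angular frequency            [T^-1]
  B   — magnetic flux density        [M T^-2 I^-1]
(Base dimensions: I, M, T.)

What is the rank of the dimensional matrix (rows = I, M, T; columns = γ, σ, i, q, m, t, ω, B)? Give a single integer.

Exponent matrix [I,M,T] × [γ,σ,i,q,m,t,ω,B]:
  I: [ 0  0  1  0  0  0  0 -1]
  M: [ 0  1  0  1  1  0  0  1]
  T: [-1 -2  0 -3  0  1 -1 -2]
RREF → pivots at {γ,σ,i} ⇒ r = 3

3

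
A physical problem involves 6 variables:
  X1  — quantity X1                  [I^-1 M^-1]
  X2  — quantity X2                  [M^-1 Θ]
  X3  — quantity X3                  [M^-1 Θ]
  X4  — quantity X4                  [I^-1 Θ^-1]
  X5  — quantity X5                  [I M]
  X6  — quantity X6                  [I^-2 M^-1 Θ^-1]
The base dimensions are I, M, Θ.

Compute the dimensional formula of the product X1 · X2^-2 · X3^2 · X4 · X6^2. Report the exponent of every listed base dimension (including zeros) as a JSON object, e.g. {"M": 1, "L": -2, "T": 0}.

{"I": -6, "M": -3, "Θ": -3}

Exponent matrix [I,M,Θ] × [X1,X2,X3,X4,X5,X6]:
  I: [-1  0  0 -1  1 -2]
  M: [-1 -1 -1  0  1 -1]
  Θ: [ 0  1  1 -1  0 -1]
  [I]: (1)·-1+(-2)·0+(2)·0+(1)·-1+(2)·-2 = -6
  [M]: (1)·-1+(-2)·-1+(2)·-1+(1)·0+(2)·-1 = -3
  [Θ]: (1)·0+(-2)·1+(2)·1+(1)·-1+(2)·-1 = -3
⇒ I^-6 M^-3 Θ^-3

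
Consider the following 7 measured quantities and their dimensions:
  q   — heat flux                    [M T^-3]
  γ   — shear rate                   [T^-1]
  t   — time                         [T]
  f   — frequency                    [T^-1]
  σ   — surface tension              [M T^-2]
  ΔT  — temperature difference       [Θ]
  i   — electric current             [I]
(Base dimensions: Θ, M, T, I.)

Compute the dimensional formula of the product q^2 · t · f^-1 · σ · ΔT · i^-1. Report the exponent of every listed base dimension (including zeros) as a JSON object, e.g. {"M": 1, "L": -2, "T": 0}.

{"Θ": 1, "M": 3, "T": -6, "I": -1}

Exponent matrix [Θ,M,T,I] × [q,γ,t,f,σ,ΔT,i]:
  Θ: [ 0  0  0  0  0  1  0]
  M: [ 1  0  0  0  1  0  0]
  T: [-3 -1  1 -1 -2  0  0]
  I: [ 0  0  0  0  0  0  1]
  [Θ]: (2)·0+(1)·0+(-1)·0+(1)·0+(1)·1+(-1)·0 = 1
  [M]: (2)·1+(1)·0+(-1)·0+(1)·1+(1)·0+(-1)·0 = 3
  [T]: (2)·-3+(1)·1+(-1)·-1+(1)·-2+(1)·0+(-1)·0 = -6
  [I]: (2)·0+(1)·0+(-1)·0+(1)·0+(1)·0+(-1)·1 = -1
⇒ Θ M^3 T^-6 I^-1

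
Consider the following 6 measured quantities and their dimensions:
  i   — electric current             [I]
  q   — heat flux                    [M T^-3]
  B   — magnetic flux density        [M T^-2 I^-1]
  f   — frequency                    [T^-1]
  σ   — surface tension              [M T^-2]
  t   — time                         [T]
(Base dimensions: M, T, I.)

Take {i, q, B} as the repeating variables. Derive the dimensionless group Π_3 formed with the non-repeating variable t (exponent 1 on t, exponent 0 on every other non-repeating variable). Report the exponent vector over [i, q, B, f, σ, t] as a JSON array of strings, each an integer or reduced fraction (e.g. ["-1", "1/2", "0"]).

["-1", "1", "-1", "0", "0", "1"]

Exponent matrix [M,T,I] × [i,q,B,f,σ,t]:
  M: [ 0  1  1  0  1  0]
  T: [ 0 -3 -2 -1 -2  1]
  I: [ 1  0 -1  0  0  0]
Row reduction gives pivot columns i,q,B; rank = 3
Pivot set = {i,q,B}, free = {f,σ,t}
RREF:
  r0: [   1    0    0   -1    1    1]
  r1: [   0    1    0    1    0   -1]
  r2: [   0    0    1   -1    1    1]
Fix exponent of t at 1, f at 0, σ at 0; solve each RREF row for its pivot's exponent:
  r0: exp(i) + (1)·1 = 0 ⇒ exp(i) = -1
  r1: exp(q) + (-1)·1 = 0 ⇒ exp(q) = 1
  r2: exp(B) + (1)·1 = 0 ⇒ exp(B) = -1
Π_3 = i^-1 · q · B^-1 · t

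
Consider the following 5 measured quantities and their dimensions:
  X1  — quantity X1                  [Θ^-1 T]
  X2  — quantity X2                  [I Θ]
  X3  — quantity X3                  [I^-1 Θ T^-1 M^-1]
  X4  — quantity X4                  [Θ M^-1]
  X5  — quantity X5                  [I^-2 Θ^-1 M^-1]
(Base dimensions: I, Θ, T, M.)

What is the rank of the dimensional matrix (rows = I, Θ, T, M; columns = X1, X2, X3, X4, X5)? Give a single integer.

3

Dimensional matrix (I×Θ×T×M by X1×X2×X3×X4×X5):
  I: [ 0  1 -1  0 -2]
  Θ: [-1  1  1  1 -1]
  T: [ 1  0 -1  0  0]
  M: [ 0  0 -1 -1 -1]
RREF → pivots at {X1,X2,X3} ⇒ r = 3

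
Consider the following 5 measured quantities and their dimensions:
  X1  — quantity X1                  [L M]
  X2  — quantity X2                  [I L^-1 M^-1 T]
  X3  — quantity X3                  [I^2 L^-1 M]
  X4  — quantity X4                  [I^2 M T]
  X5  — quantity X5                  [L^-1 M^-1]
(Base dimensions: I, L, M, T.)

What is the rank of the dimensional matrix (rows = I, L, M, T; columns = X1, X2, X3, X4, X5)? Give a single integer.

Exponent matrix [I,L,M,T] × [X1,X2,X3,X4,X5]:
  I: [ 0  1  2  2  0]
  L: [ 1 -1 -1  0 -1]
  M: [ 1 -1  1  1 -1]
  T: [ 0  1  0  1  0]
RREF → pivots at {X1,X2,X3} ⇒ r = 3

3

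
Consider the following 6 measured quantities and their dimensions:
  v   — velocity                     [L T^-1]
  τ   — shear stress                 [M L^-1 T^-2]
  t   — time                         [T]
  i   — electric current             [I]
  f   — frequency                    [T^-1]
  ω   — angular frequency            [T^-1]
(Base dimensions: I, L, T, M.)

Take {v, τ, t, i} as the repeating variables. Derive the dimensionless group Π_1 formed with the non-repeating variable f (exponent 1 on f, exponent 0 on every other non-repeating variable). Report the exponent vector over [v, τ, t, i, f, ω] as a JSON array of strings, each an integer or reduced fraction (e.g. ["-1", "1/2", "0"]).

Write exponents as rows I,L,T,M / cols v,τ,t,i,f,ω:
  I: [ 0  0  0  1  0  0]
  L: [ 1 -1  0  0  0  0]
  T: [-1 -2  1  0 -1 -1]
  M: [ 0  1  0  0  0  0]
Echelon form has 4 nonzero rows (pivots: v,τ,t,i)
Repeat: v,τ,t,i; free: f,ω
RREF:
  r0: [   1    0    0    0    0    0]
  r1: [   0    1    0    0    0    0]
  r2: [   0    0    1    0   -1   -1]
  r3: [   0    0    0    1    0    0]
Fix exponent of f at 1, ω at 0; solve each RREF row for its pivot's exponent:
  r0: exp(v) + (0)·1 = 0 ⇒ exp(v) = 0
  r1: exp(τ) + (0)·1 = 0 ⇒ exp(τ) = 0
  r2: exp(t) + (-1)·1 = 0 ⇒ exp(t) = 1
  r3: exp(i) + (0)·1 = 0 ⇒ exp(i) = 0
Π_1 = t · f

["0", "0", "1", "0", "1", "0"]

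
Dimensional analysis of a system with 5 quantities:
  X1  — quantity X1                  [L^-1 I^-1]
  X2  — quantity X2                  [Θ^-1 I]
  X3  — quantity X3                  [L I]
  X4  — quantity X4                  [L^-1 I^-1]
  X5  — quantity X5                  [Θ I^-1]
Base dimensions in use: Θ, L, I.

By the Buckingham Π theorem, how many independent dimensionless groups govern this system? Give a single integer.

Dimensional matrix (Θ×L×I by X1×X2×X3×X4×X5):
  Θ: [ 0 -1  0  0  1]
  L: [-1  0  1 -1  0]
  I: [-1  1  1 -1 -1]
Echelon form has 2 nonzero rows (pivots: X1,X2)
5 vars − rank 2 = 3 Π groups

3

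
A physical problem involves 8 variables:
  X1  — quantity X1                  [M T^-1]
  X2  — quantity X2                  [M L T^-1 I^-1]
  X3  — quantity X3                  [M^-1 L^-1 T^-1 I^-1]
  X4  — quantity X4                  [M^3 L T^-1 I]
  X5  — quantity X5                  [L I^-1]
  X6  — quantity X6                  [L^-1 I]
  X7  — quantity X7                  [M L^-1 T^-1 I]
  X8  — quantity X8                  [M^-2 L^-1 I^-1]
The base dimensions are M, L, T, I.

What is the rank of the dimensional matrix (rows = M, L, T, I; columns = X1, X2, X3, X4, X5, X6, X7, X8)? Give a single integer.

Exponent matrix [M,L,T,I] × [X1,X2,X3,X4,X5,X6,X7,X8]:
  M: [ 1  1 -1  3  0  0  1 -2]
  L: [ 0  1 -1  1  1 -1 -1 -1]
  T: [-1 -1 -1 -1  0  0 -1  0]
  I: [ 0 -1 -1  1 -1  1  1 -1]
Row reduction gives pivot columns X1,X2,X3; rank = 3

3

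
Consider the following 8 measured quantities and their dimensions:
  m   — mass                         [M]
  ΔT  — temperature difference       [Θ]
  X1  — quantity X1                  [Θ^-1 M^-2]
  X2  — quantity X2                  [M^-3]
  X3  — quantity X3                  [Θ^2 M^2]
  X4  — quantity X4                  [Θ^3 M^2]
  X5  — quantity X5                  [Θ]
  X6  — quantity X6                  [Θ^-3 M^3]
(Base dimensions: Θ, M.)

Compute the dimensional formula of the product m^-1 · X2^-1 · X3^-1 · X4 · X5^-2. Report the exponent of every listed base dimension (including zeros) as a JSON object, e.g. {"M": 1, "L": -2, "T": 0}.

Exponent matrix [Θ,M] × [m,ΔT,X1,X2,X3,X4,X5,X6]:
  Θ: [ 0  1 -1  0  2  3  1 -3]
  M: [ 1  0 -2 -3  2  2  0  3]
  [Θ]: (-1)·0+(-1)·0+(-1)·2+(1)·3+(-2)·1 = -1
  [M]: (-1)·1+(-1)·-3+(-1)·2+(1)·2+(-2)·0 = 2
⇒ Θ^-1 M^2

{"Θ": -1, "M": 2}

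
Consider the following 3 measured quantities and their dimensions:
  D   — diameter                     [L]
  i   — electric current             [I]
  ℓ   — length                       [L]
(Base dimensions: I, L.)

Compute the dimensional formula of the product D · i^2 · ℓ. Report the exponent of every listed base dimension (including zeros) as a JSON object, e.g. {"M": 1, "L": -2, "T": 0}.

{"I": 2, "L": 2}

Exponent matrix [I,L] × [D,i,ℓ]:
  I: [ 0  1  0]
  L: [ 1  0  1]
  [I]: (1)·0+(2)·1+(1)·0 = 2
  [L]: (1)·1+(2)·0+(1)·1 = 2
⇒ I^2 L^2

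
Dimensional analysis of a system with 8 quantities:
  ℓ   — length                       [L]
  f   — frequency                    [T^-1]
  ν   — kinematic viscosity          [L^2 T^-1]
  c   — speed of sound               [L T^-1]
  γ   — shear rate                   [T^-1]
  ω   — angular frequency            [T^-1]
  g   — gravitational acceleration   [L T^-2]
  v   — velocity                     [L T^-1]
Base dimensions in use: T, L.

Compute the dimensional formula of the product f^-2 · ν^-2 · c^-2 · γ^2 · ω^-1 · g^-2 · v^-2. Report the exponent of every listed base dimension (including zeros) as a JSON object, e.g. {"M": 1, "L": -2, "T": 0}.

Exponent matrix [T,L] × [ℓ,f,ν,c,γ,ω,g,v]:
  T: [ 0 -1 -1 -1 -1 -1 -2 -1]
  L: [ 1  0  2  1  0  0  1  1]
  [T]: (-2)·-1+(-2)·-1+(-2)·-1+(2)·-1+(-1)·-1+(-2)·-2+(-2)·-1 = 11
  [L]: (-2)·0+(-2)·2+(-2)·1+(2)·0+(-1)·0+(-2)·1+(-2)·1 = -10
⇒ T^11 L^-10

{"T": 11, "L": -10}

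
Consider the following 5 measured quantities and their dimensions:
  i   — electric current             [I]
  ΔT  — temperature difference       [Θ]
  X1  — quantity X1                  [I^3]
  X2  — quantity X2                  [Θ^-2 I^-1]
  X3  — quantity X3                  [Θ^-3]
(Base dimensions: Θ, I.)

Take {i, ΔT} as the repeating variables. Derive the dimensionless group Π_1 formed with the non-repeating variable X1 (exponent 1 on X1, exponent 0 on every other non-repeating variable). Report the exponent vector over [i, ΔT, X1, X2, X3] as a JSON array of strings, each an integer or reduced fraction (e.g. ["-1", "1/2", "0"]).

["-3", "0", "1", "0", "0"]

Dimensional matrix (Θ×I by i×ΔT×X1×X2×X3):
  Θ: [ 0  1  0 -2 -3]
  I: [ 1  0  3 -1  0]
Echelon form has 2 nonzero rows (pivots: i,ΔT)
Repeat: i,ΔT; free: X1,X2,X3
RREF:
  r0: [   1    0    3   -1    0]
  r1: [   0    1    0   -2   -3]
Fix exponent of X1 at 1, X2 at 0, X3 at 0; solve each RREF row for its pivot's exponent:
  r0: exp(i) + (3)·1 = 0 ⇒ exp(i) = -3
  r1: exp(ΔT) + (0)·1 = 0 ⇒ exp(ΔT) = 0
Π_1 = i^-3 · X1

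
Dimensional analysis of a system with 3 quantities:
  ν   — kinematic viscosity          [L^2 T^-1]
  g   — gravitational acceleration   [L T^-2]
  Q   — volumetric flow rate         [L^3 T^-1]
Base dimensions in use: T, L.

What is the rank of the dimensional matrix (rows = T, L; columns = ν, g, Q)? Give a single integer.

2

Write exponents as rows T,L / cols ν,g,Q:
  T: [-1 -2 -1]
  L: [ 2  1  3]
Row reduction gives pivot columns ν,g; rank = 2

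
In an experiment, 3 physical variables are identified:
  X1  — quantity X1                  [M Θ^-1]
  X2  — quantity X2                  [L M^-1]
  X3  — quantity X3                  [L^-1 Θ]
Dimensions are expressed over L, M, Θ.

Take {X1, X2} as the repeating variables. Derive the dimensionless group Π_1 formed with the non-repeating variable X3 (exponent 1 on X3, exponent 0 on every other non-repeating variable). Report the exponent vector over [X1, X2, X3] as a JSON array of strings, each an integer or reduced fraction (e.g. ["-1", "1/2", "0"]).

Dimensional matrix (L×M×Θ by X1×X2×X3):
  L: [ 0  1 -1]
  M: [ 1 -1  0]
  Θ: [-1  0  1]
RREF → pivots at {X1,X2} ⇒ r = 2
Pivot set = {X1,X2}, free = {X3}
RREF:
  r0: [   1    0   -1]
  r1: [   0    1   -1]
  r2: [   0    0    0]
Fix exponent of X3 at 1; solve each RREF row for its pivot's exponent:
  r0: exp(X1) + (-1)·1 = 0 ⇒ exp(X1) = 1
  r1: exp(X2) + (-1)·1 = 0 ⇒ exp(X2) = 1
Π_1 = X1 · X2 · X3

["1", "1", "1"]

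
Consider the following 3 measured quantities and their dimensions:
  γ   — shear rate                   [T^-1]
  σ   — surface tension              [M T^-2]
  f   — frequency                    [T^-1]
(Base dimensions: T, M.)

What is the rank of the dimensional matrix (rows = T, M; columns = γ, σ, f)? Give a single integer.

2

Exponent matrix [T,M] × [γ,σ,f]:
  T: [-1 -2 -1]
  M: [ 0  1  0]
Row reduction gives pivot columns γ,σ; rank = 2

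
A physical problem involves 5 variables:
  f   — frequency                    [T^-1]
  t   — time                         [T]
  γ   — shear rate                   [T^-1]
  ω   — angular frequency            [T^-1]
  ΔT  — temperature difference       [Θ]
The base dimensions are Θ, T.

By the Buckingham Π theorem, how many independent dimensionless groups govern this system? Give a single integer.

Dimensional matrix (Θ×T by f×t×γ×ω×ΔT):
  Θ: [ 0  0  0  0  1]
  T: [-1  1 -1 -1  0]
Echelon form has 2 nonzero rows (pivots: f,ΔT)
5 vars − rank 2 = 3 Π groups

3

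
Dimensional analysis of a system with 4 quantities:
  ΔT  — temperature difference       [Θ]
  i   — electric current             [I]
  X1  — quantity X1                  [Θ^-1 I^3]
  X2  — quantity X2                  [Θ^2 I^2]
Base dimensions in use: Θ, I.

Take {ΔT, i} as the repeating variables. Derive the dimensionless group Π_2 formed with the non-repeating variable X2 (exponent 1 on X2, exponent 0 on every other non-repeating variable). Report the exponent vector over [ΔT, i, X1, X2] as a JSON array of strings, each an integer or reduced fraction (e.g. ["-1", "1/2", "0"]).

["-2", "-2", "0", "1"]

Dimensional matrix (Θ×I by ΔT×i×X1×X2):
  Θ: [ 1  0 -1  2]
  I: [ 0  1  3  2]
Row reduction gives pivot columns ΔT,i; rank = 2
Repeat: ΔT,i; free: X1,X2
RREF:
  r0: [   1    0   -1    2]
  r1: [   0    1    3    2]
Fix exponent of X2 at 1, X1 at 0; solve each RREF row for its pivot's exponent:
  r0: exp(ΔT) + (2)·1 = 0 ⇒ exp(ΔT) = -2
  r1: exp(i) + (2)·1 = 0 ⇒ exp(i) = -2
Π_2 = ΔT^-2 · i^-2 · X2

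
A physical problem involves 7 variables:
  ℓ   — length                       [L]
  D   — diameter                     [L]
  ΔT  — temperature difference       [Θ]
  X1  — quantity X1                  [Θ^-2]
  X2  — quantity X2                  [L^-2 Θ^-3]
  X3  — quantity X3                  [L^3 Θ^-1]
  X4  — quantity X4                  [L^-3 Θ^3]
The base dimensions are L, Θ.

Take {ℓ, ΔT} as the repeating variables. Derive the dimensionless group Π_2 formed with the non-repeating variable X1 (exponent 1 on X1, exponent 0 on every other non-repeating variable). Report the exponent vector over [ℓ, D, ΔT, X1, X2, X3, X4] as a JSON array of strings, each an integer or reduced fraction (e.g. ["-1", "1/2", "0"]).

Exponent matrix [L,Θ] × [ℓ,D,ΔT,X1,X2,X3,X4]:
  L: [ 1  1  0  0 -2  3 -3]
  Θ: [ 0  0  1 -2 -3 -1  3]
Echelon form has 2 nonzero rows (pivots: ℓ,ΔT)
Repeat: ℓ,ΔT; free: D,X1,X2,X3,X4
RREF:
  r0: [   1    1    0    0   -2    3   -3]
  r1: [   0    0    1   -2   -3   -1    3]
Fix exponent of X1 at 1, D at 0, X2 at 0, X3 at 0, X4 at 0; solve each RREF row for its pivot's exponent:
  r0: exp(ℓ) + (0)·1 = 0 ⇒ exp(ℓ) = 0
  r1: exp(ΔT) + (-2)·1 = 0 ⇒ exp(ΔT) = 2
Π_2 = ΔT^2 · X1

["0", "0", "2", "1", "0", "0", "0"]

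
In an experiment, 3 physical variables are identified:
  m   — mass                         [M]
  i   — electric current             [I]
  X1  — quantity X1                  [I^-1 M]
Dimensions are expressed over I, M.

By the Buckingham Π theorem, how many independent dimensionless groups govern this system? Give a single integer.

1

Dimensional matrix (I×M by m×i×X1):
  I: [ 0  1 -1]
  M: [ 1  0  1]
RREF → pivots at {m,i} ⇒ r = 2
3 vars − rank 2 = 1 Π group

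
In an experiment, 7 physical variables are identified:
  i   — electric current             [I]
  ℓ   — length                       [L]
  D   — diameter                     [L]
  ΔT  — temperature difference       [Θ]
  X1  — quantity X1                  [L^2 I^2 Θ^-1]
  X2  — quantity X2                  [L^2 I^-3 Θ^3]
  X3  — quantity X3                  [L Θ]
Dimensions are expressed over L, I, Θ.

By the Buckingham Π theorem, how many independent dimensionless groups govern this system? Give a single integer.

Exponent matrix [L,I,Θ] × [i,ℓ,D,ΔT,X1,X2,X3]:
  L: [ 0  1  1  0  2  2  1]
  I: [ 1  0  0  0  2 -3  0]
  Θ: [ 0  0  0  1 -1  3  1]
RREF → pivots at {i,ℓ,ΔT} ⇒ r = 3
Π count = n − r = 7 − 3 = 4

4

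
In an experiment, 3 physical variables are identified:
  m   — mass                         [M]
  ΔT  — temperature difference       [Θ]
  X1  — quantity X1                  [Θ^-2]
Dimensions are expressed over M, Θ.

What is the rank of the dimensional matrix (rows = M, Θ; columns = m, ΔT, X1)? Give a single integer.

Dimensional matrix (M×Θ by m×ΔT×X1):
  M: [ 1  0  0]
  Θ: [ 0  1 -2]
Row reduction gives pivot columns m,ΔT; rank = 2

2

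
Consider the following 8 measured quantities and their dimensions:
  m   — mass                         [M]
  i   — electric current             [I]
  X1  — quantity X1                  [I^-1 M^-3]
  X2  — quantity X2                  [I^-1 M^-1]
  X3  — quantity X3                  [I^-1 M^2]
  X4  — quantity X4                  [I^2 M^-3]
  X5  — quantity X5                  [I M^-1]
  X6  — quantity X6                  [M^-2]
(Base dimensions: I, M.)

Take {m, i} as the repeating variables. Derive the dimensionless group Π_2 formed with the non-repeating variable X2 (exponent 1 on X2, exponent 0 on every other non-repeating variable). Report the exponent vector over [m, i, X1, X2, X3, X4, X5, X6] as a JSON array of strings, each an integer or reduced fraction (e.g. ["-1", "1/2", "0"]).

Dimensional matrix (I×M by m×i×X1×X2×X3×X4×X5×X6):
  I: [ 0  1 -1 -1 -1  2  1  0]
  M: [ 1  0 -3 -1  2 -3 -1 -2]
RREF → pivots at {m,i} ⇒ r = 2
Repeat: m,i; free: X1,X2,X3,X4,X5,X6
RREF:
  r0: [   1    0   -3   -1    2   -3   -1   -2]
  r1: [   0    1   -1   -1   -1    2    1    0]
Fix exponent of X2 at 1, X1 at 0, X3 at 0, X4 at 0, X5 at 0, X6 at 0; solve each RREF row for its pivot's exponent:
  r0: exp(m) + (-1)·1 = 0 ⇒ exp(m) = 1
  r1: exp(i) + (-1)·1 = 0 ⇒ exp(i) = 1
Π_2 = m · i · X2

["1", "1", "0", "1", "0", "0", "0", "0"]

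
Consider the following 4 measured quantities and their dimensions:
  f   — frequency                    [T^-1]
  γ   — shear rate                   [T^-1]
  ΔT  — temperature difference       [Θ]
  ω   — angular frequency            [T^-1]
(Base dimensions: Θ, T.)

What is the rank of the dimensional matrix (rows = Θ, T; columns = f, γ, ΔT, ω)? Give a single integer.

2

Exponent matrix [Θ,T] × [f,γ,ΔT,ω]:
  Θ: [ 0  0  1  0]
  T: [-1 -1  0 -1]
Row reduction gives pivot columns f,ΔT; rank = 2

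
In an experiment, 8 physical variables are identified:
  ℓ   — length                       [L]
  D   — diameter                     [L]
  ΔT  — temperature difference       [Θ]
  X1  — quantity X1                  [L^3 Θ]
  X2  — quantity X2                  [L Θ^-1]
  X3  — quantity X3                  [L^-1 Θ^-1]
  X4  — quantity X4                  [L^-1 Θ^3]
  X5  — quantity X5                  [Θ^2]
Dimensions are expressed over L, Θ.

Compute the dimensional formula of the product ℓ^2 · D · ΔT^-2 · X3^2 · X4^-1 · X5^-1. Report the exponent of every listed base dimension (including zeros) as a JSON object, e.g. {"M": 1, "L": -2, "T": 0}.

{"L": 2, "Θ": -9}

Exponent matrix [L,Θ] × [ℓ,D,ΔT,X1,X2,X3,X4,X5]:
  L: [ 1  1  0  3  1 -1 -1  0]
  Θ: [ 0  0  1  1 -1 -1  3  2]
  [L]: (2)·1+(1)·1+(-2)·0+(2)·-1+(-1)·-1+(-1)·0 = 2
  [Θ]: (2)·0+(1)·0+(-2)·1+(2)·-1+(-1)·3+(-1)·2 = -9
⇒ L^2 Θ^-9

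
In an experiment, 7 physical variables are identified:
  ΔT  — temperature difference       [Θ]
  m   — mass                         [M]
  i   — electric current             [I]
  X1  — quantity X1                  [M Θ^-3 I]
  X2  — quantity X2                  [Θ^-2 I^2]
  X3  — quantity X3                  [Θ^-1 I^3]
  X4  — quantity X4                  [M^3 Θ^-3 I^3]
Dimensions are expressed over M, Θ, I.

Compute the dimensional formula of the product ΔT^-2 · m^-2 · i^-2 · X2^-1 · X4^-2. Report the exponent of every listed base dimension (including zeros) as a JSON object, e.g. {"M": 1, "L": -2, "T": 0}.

{"M": -8, "Θ": 6, "I": -10}

Dimensional matrix (M×Θ×I by ΔT×m×i×X1×X2×X3×X4):
  M: [ 0  1  0  1  0  0  3]
  Θ: [ 1  0  0 -3 -2 -1 -3]
  I: [ 0  0  1  1  2  3  3]
  [M]: (-2)·0+(-2)·1+(-2)·0+(-1)·0+(-2)·3 = -8
  [Θ]: (-2)·1+(-2)·0+(-2)·0+(-1)·-2+(-2)·-3 = 6
  [I]: (-2)·0+(-2)·0+(-2)·1+(-1)·2+(-2)·3 = -10
⇒ M^-8 Θ^6 I^-10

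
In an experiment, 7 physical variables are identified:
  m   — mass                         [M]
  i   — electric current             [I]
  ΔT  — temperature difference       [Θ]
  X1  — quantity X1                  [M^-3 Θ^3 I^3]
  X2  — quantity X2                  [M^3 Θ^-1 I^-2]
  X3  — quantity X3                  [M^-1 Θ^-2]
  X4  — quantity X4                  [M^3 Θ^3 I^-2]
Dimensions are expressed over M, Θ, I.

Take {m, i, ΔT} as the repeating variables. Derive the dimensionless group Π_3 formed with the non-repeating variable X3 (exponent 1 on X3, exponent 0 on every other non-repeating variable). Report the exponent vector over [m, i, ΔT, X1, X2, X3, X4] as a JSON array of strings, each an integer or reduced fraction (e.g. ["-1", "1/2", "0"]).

Dimensional matrix (M×Θ×I by m×i×ΔT×X1×X2×X3×X4):
  M: [ 1  0  0 -3  3 -1  3]
  Θ: [ 0  0  1  3 -1 -2  3]
  I: [ 0  1  0  3 -2  0 -2]
RREF → pivots at {m,i,ΔT} ⇒ r = 3
Pivot set = {m,i,ΔT}, free = {X1,X2,X3,X4}
RREF:
  r0: [   1    0    0   -3    3   -1    3]
  r1: [   0    1    0    3   -2    0   -2]
  r2: [   0    0    1    3   -1   -2    3]
Fix exponent of X3 at 1, X1 at 0, X2 at 0, X4 at 0; solve each RREF row for its pivot's exponent:
  r0: exp(m) + (-1)·1 = 0 ⇒ exp(m) = 1
  r1: exp(i) + (0)·1 = 0 ⇒ exp(i) = 0
  r2: exp(ΔT) + (-2)·1 = 0 ⇒ exp(ΔT) = 2
Π_3 = m · ΔT^2 · X3

["1", "0", "2", "0", "0", "1", "0"]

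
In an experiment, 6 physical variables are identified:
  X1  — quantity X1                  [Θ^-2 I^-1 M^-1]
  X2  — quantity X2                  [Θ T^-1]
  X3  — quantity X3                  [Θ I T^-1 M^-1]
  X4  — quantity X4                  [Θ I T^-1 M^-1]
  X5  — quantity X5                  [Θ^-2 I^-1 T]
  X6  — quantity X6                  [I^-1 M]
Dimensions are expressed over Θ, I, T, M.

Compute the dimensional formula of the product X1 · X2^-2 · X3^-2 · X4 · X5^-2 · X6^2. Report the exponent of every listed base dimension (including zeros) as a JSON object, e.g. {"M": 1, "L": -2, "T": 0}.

Exponent matrix [Θ,I,T,M] × [X1,X2,X3,X4,X5,X6]:
  Θ: [-2  1  1  1 -2  0]
  I: [-1  0  1  1 -1 -1]
  T: [ 0 -1 -1 -1  1  0]
  M: [-1  0 -1 -1  0  1]
  [Θ]: (1)·-2+(-2)·1+(-2)·1+(1)·1+(-2)·-2+(2)·0 = -1
  [I]: (1)·-1+(-2)·0+(-2)·1+(1)·1+(-2)·-1+(2)·-1 = -2
  [T]: (1)·0+(-2)·-1+(-2)·-1+(1)·-1+(-2)·1+(2)·0 = 1
  [M]: (1)·-1+(-2)·0+(-2)·-1+(1)·-1+(-2)·0+(2)·1 = 2
⇒ Θ^-1 I^-2 T M^2

{"Θ": -1, "I": -2, "T": 1, "M": 2}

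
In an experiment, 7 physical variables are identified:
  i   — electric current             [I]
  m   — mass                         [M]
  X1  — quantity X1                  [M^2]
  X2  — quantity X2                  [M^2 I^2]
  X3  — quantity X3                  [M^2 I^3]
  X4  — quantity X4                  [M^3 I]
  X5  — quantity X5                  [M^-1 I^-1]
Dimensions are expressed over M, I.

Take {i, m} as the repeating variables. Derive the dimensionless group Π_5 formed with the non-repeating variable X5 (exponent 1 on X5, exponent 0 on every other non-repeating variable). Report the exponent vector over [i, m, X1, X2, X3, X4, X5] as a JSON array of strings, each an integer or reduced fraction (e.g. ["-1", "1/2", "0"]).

Write exponents as rows M,I / cols i,m,X1,X2,X3,X4,X5:
  M: [ 0  1  2  2  2  3 -1]
  I: [ 1  0  0  2  3  1 -1]
RREF → pivots at {i,m} ⇒ r = 2
Repeat: i,m; free: X1,X2,X3,X4,X5
RREF:
  r0: [   1    0    0    2    3    1   -1]
  r1: [   0    1    2    2    2    3   -1]
Fix exponent of X5 at 1, X1 at 0, X2 at 0, X3 at 0, X4 at 0; solve each RREF row for its pivot's exponent:
  r0: exp(i) + (-1)·1 = 0 ⇒ exp(i) = 1
  r1: exp(m) + (-1)·1 = 0 ⇒ exp(m) = 1
Π_5 = i · m · X5

["1", "1", "0", "0", "0", "0", "1"]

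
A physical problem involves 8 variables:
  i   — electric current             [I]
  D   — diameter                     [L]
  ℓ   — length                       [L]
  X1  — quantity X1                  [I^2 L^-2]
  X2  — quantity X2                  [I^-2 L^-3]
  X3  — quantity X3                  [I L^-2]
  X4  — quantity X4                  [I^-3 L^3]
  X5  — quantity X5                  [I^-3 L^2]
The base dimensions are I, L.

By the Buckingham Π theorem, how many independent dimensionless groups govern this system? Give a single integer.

Dimensional matrix (I×L by i×D×ℓ×X1×X2×X3×X4×X5):
  I: [ 1  0  0  2 -2  1 -3 -3]
  L: [ 0  1  1 -2 -3 -2  3  2]
RREF → pivots at {i,D} ⇒ r = 2
8 vars − rank 2 = 6 Π groups

6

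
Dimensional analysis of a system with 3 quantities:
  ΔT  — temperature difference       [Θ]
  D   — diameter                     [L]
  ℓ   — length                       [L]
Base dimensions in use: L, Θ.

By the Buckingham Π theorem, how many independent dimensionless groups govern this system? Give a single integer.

1

Dimensional matrix (L×Θ by ΔT×D×ℓ):
  L: [ 0  1  1]
  Θ: [ 1  0  0]
Row reduction gives pivot columns ΔT,D; rank = 2
n=3, r=2 ⇒ 1 dimensionless group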